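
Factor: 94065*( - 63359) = -5959864335 =- 3^1*5^1 * 17^1*3727^1* 6271^1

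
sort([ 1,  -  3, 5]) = [-3, 1,5 ] 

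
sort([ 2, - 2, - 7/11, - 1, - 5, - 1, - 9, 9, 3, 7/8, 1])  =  [ - 9, - 5, - 2, - 1, - 1, - 7/11,7/8  ,  1, 2 , 3,9 ]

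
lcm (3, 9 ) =9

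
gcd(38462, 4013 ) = 1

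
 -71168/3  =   -71168/3= -23722.67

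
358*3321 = 1188918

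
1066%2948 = 1066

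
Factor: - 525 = - 3^1*5^2*7^1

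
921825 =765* 1205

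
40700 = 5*8140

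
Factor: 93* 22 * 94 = 192324 = 2^2 * 3^1*11^1*31^1 * 47^1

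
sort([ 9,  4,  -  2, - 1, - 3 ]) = [  -  3,-2,  -  1, 4, 9] 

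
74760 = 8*9345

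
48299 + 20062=68361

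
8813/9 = 979+ 2/9 =979.22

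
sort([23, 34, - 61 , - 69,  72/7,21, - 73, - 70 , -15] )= [ - 73,-70, - 69,-61, - 15,72/7, 21, 23, 34]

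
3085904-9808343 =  - 6722439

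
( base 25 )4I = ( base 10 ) 118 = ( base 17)6G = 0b1110110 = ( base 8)166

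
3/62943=1/20981 = 0.00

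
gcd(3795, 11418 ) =33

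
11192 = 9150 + 2042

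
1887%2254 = 1887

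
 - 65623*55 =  - 3609265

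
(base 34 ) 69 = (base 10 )213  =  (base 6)553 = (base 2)11010101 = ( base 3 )21220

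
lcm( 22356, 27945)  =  111780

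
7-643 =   -  636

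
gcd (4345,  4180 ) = 55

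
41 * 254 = 10414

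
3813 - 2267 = 1546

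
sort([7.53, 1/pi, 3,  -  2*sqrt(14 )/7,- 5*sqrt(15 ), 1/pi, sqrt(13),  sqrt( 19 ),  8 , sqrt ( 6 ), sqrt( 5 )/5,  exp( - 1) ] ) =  [ - 5*sqrt( 15 ), - 2* sqrt(14) /7,1/pi , 1/pi,exp( - 1) , sqrt(5 ) /5  ,  sqrt (6),3, sqrt( 13),sqrt( 19), 7.53,8 ]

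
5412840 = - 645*( - 8392 )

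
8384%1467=1049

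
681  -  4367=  - 3686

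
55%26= 3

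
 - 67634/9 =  - 67634/9=   - 7514.89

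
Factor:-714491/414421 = -7^(-1)*73^ ( - 1) * 881^1= - 881/511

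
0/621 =0= 0.00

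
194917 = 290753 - 95836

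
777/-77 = -11 + 10/11 = - 10.09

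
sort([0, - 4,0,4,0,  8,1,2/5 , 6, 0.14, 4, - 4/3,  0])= [ - 4 , - 4/3,0, 0 , 0, 0, 0.14 , 2/5, 1 , 4, 4, 6,8 ] 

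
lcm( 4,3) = 12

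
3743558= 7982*469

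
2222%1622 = 600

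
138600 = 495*280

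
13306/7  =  13306/7 = 1900.86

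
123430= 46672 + 76758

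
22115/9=2457+2/9= 2457.22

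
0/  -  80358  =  0/1= - 0.00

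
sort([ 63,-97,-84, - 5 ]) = [-97,-84, - 5, 63 ]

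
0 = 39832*0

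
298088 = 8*37261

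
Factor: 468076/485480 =2^( - 1 )*5^( - 1) *7^1*53^ ( - 1) * 73^1 = 511/530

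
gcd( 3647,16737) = 7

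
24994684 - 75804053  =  -50809369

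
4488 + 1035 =5523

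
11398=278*41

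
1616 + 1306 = 2922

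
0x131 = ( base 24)CH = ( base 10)305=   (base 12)215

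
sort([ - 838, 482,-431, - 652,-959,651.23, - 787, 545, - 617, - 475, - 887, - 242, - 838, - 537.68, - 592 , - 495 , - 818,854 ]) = [ - 959,  -  887, - 838,-838, - 818,-787, - 652, - 617, - 592, - 537.68, - 495,-475, - 431,-242,482, 545,651.23,854]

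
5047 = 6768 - 1721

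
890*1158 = 1030620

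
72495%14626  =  13991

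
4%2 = 0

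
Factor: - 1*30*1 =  - 2^1*3^1*5^1 =-  30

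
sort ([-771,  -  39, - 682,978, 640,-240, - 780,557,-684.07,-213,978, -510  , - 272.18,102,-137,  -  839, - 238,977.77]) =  [ - 839,  -  780, - 771, - 684.07, - 682, - 510,-272.18, - 240,-238,-213,-137,-39,102,557,640,977.77 , 978,978 ] 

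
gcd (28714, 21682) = 586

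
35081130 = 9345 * 3754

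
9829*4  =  39316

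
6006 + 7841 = 13847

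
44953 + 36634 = 81587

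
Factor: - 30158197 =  - 293^1*102929^1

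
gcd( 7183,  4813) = 1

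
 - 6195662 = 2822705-9018367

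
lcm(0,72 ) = 0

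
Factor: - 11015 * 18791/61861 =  - 206982865/61861 = - 5^1  *19^1*23^1*43^1*2203^1*61861^( - 1 )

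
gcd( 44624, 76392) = 8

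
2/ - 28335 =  - 2/28335 = -0.00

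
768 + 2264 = 3032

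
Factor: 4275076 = 2^2*13^1*19^1*4327^1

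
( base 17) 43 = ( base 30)2b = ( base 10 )71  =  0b1000111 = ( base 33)25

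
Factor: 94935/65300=2^(- 2)*3^1  *  5^( - 1)*653^( - 1 ) * 6329^1 = 18987/13060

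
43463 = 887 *49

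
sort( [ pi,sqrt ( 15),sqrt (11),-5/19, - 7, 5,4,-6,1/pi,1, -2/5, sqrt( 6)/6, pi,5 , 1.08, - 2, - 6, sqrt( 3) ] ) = [ - 7, - 6, - 6, - 2,-2/5, - 5/19 , 1/pi, sqrt( 6 )/6, 1,1.08,sqrt( 3),pi,pi,sqrt( 11) , sqrt( 15),4,5,5 ]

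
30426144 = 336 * 90554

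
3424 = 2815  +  609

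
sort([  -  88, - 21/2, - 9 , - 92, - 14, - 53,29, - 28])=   [ - 92, - 88, - 53, - 28,- 14, - 21/2, - 9 , 29 ] 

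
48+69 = 117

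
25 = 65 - 40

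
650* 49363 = 32085950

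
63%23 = 17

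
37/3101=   37/3101  =  0.01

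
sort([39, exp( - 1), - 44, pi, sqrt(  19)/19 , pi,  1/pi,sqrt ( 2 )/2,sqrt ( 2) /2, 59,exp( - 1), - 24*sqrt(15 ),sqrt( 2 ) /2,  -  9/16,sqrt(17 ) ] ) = [ - 24*sqrt( 15 ), - 44 , - 9/16,sqrt( 19 )/19, 1/pi  ,  exp( - 1),exp(-1),sqrt( 2)/2,sqrt( 2 ) /2, sqrt( 2) /2, pi, pi,sqrt(17 ),39,59 ] 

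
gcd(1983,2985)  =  3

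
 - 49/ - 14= 7/2= 3.50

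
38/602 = 19/301= 0.06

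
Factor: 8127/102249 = 43/541= 43^1*541^(-1 )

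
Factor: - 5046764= - 2^2 * 379^1*3329^1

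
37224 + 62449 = 99673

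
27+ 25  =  52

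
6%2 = 0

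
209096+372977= 582073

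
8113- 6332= 1781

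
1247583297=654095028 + 593488269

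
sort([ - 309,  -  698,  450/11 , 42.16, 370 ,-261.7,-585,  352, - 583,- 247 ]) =[ - 698, - 585,-583, - 309 ,  -  261.7, - 247,  450/11,42.16, 352,  370]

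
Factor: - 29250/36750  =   - 3^1*7^( -2)*13^1 =-39/49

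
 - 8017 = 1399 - 9416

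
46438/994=46 + 51/71 = 46.72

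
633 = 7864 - 7231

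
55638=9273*6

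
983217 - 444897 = 538320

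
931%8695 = 931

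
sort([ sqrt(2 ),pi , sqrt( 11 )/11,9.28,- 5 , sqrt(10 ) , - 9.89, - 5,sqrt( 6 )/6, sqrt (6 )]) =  [ - 9.89, - 5 , - 5, sqrt( 11)/11,sqrt(6 ) /6 , sqrt(2 ),sqrt(6 ),pi,sqrt( 10),9.28]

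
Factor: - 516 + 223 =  - 293^1= -293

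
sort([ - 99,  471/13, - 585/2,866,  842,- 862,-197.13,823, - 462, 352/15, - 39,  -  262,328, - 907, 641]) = [-907, - 862,- 462,- 585/2, - 262,-197.13,  -  99, - 39,352/15,  471/13,328,641 , 823,842, 866 ] 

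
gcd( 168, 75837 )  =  3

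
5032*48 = 241536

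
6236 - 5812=424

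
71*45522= 3232062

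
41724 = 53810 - 12086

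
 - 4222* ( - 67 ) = 282874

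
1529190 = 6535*234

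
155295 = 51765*3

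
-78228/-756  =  103 + 10/21 = 103.48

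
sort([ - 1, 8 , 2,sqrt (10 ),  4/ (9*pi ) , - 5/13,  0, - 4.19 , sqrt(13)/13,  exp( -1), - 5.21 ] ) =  [-5.21, - 4.19, - 1, - 5/13, 0,4/ ( 9*pi) , sqrt(13 )/13 , exp( - 1), 2 , sqrt(  10),  8] 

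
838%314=210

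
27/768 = 9/256 = 0.04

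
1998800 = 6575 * 304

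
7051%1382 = 141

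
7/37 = 7/37 = 0.19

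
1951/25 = 1951/25 = 78.04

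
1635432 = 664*2463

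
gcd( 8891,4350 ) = 1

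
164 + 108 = 272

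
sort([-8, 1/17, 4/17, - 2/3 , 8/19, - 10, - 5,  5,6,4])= [- 10 ,  -  8, - 5,-2/3, 1/17 , 4/17 , 8/19,4,5,  6 ]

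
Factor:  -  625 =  - 5^4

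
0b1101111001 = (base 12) 621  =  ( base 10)889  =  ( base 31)sl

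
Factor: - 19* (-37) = 19^1*37^1 = 703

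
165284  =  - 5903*( - 28 ) 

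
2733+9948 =12681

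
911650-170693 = 740957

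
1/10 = 1/10 = 0.10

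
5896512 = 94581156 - 88684644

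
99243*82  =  8137926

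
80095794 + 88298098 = 168393892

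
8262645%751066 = 919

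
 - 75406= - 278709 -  - 203303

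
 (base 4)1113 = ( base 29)30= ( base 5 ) 322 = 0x57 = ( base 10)87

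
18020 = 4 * 4505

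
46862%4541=1452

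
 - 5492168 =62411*(-88)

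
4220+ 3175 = 7395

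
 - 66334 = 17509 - 83843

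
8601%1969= 725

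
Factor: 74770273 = 521^1 * 143513^1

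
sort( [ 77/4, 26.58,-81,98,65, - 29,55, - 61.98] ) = [ - 81, - 61.98, - 29, 77/4, 26.58, 55,65,98]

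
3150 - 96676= -93526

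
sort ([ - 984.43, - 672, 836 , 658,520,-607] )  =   [ - 984.43,-672 , - 607, 520,  658, 836 ] 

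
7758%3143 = 1472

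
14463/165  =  4821/55 =87.65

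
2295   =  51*45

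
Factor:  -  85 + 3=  - 2^1 * 41^1 =- 82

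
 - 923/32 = -29 + 5/32 = - 28.84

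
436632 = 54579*8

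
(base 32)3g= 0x70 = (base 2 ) 1110000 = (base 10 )112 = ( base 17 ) 6a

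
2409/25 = 2409/25 = 96.36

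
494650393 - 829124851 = -334474458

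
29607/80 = 370 + 7/80=   370.09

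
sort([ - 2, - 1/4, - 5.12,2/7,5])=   [-5.12,  -  2,  -  1/4, 2/7, 5]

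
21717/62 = 350+17/62 = 350.27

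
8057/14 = 1151/2=   575.50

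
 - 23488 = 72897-96385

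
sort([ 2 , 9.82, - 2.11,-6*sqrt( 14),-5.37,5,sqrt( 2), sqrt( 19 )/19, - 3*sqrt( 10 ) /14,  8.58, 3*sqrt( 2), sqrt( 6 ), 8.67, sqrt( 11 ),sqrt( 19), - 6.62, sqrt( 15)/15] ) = [-6*sqrt( 14 ), - 6.62 ,-5.37, - 2.11,-3*sqrt(10 ) /14,sqrt(19)/19, sqrt( 15) /15,sqrt(2), 2, sqrt( 6 ),sqrt(11), 3*sqrt(2 ) , sqrt(19),  5 , 8.58, 8.67 , 9.82 ] 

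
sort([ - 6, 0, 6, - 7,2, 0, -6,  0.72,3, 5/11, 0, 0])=[-7 ,-6, - 6,0, 0, 0,0, 5/11 , 0.72, 2, 3,6]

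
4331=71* 61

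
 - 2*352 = - 704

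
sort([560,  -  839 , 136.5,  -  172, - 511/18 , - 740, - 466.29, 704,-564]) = [ - 839, - 740, - 564, - 466.29 ,  -  172, - 511/18,  136.5, 560, 704 ]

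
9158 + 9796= 18954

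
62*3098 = 192076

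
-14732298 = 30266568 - 44998866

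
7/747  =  7/747 = 0.01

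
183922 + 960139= 1144061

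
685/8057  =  685/8057= 0.09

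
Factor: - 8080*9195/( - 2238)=2^3*5^2*101^1*373^( - 1)*613^1   =  12382600/373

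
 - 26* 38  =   - 988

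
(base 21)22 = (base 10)44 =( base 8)54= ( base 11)40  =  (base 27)1H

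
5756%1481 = 1313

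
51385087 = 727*70681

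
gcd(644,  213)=1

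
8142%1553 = 377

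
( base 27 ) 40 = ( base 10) 108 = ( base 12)90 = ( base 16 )6C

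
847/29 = 847/29 = 29.21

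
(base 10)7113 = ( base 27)9kc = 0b1101111001001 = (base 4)1233021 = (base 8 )15711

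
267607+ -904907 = - 637300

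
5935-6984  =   - 1049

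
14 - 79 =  - 65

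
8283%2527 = 702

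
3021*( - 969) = - 2927349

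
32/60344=4/7543 =0.00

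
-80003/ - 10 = 80003/10  =  8000.30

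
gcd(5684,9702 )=98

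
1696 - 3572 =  - 1876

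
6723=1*6723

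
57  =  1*57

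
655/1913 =655/1913  =  0.34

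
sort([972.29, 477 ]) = [477,972.29 ] 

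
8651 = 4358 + 4293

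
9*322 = 2898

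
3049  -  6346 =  - 3297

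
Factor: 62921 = 62921^1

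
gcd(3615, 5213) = 1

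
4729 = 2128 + 2601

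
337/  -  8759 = -1+8422/8759 = - 0.04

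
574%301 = 273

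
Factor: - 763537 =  - 61^1*12517^1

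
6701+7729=14430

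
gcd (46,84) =2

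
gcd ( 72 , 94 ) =2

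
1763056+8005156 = 9768212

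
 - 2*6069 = - 12138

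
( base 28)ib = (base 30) h5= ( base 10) 515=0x203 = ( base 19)182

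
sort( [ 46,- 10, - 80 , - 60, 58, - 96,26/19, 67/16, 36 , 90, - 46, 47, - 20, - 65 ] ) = [ -96,-80, - 65,-60, - 46, - 20, - 10, 26/19, 67/16, 36, 46 , 47,58 , 90 ]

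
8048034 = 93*86538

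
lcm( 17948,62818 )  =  125636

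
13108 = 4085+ 9023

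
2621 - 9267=  -  6646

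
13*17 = 221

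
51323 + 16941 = 68264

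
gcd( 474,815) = 1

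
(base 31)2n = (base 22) 3j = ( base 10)85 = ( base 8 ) 125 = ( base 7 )151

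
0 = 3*0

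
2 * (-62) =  - 124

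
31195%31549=31195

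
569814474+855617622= 1425432096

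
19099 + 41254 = 60353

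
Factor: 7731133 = 7731133^1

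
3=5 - 2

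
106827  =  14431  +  92396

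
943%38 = 31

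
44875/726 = 44875/726 = 61.81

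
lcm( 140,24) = 840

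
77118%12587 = 1596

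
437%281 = 156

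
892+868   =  1760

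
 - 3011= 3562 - 6573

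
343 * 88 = 30184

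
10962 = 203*54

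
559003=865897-306894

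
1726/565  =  3 + 31/565 = 3.05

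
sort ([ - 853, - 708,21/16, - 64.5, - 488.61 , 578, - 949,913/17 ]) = [ - 949,-853 , - 708, - 488.61, - 64.5,  21/16,913/17,  578] 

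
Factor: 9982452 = 2^2*3^1 * 37^1 * 22483^1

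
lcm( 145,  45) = 1305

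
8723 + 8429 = 17152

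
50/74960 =5/7496 = 0.00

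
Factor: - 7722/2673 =-26/9 = -2^1*3^( - 2)*13^1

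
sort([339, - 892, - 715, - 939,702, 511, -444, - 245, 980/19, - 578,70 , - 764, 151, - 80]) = [ - 939,  -  892, - 764,  -  715, - 578, - 444, - 245, - 80  ,  980/19,70,151, 339,  511,702] 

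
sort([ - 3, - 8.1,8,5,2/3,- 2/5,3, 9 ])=[-8.1, - 3,-2/5, 2/3, 3,5,  8,9]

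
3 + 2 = 5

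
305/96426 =305/96426 = 0.00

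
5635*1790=10086650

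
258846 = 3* 86282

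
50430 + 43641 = 94071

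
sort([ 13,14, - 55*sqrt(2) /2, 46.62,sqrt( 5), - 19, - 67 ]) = [-67, - 55*sqrt(2 )/2,  -  19, sqrt( 5 ),13, 14,  46.62] 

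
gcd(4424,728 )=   56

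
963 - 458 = 505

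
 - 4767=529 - 5296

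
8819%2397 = 1628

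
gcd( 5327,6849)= 761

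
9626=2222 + 7404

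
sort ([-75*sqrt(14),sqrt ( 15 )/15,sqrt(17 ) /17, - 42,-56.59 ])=[ - 75*sqrt( 14 ),- 56.59  , - 42 , sqrt( 17 )/17,sqrt (15)/15 ] 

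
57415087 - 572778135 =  - 515363048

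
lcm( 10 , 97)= 970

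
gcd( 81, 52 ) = 1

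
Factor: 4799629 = 223^1*21523^1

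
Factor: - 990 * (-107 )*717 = 2^1*3^3*5^1*11^1*107^1*239^1 = 75951810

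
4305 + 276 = 4581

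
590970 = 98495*6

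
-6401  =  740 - 7141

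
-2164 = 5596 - 7760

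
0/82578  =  0 = 0.00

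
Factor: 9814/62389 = 2^1 * 7^1 * 89^( - 1)= 14/89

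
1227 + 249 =1476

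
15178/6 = 2529 + 2/3 = 2529.67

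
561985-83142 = 478843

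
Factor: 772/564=193/141=3^( - 1)*47^ ( - 1 ) * 193^1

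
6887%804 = 455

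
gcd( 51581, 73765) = 1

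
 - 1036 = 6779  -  7815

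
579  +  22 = 601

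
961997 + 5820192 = 6782189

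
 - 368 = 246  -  614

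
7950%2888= 2174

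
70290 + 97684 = 167974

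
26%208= 26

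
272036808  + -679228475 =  - 407191667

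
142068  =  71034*2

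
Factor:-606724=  - 2^2*151681^1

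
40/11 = 3+ 7/11 = 3.64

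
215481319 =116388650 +99092669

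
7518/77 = 1074/11  =  97.64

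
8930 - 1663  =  7267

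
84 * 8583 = 720972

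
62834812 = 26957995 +35876817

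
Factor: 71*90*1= 6390 = 2^1 *3^2 * 5^1*71^1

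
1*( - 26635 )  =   - 26635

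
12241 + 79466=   91707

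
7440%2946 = 1548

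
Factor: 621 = 3^3*23^1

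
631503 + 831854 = 1463357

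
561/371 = 561/371  =  1.51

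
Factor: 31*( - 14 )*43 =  - 2^1*7^1*31^1 * 43^1 = - 18662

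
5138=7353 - 2215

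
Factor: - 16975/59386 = - 2^(-1 ) * 5^2*7^1 *23^( - 1 )*97^1*1291^( - 1 )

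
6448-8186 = - 1738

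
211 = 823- 612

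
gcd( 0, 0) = 0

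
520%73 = 9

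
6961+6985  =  13946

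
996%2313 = 996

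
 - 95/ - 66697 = 95/66697 =0.00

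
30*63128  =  1893840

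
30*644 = 19320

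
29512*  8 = 236096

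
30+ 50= 80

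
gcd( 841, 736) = 1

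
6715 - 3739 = 2976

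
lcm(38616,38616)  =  38616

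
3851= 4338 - 487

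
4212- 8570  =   - 4358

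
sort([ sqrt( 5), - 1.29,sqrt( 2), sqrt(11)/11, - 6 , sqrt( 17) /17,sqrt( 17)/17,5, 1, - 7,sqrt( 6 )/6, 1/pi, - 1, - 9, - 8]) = [ - 9, - 8, - 7,-6, - 1.29, - 1, sqrt ( 17)/17, sqrt( 17)/17,sqrt( 11)/11, 1/pi,sqrt( 6)/6, 1, sqrt(2),sqrt( 5) , 5 ] 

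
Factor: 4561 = 4561^1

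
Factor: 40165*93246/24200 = 2^( - 2)*3^1*5^( - 1)*11^( - 2)*29^1*277^1*15541^1 = 374522559/2420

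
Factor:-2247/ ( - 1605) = 7/5   =  5^( - 1)*7^1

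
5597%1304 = 381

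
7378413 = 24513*301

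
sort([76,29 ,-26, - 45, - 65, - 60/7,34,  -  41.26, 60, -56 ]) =[-65, - 56,-45,  -  41.26, - 26,-60/7, 29,34 , 60,76 ] 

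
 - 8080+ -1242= - 9322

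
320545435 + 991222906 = 1311768341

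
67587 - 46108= 21479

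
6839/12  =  6839/12 = 569.92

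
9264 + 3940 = 13204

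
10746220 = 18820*571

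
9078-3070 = 6008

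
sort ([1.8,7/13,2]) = [ 7/13,1.8,2] 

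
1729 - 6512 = - 4783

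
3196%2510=686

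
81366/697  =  81366/697  =  116.74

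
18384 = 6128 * 3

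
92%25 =17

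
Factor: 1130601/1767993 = 376867/589331 = 31^1 * 12157^1*589331^( - 1 )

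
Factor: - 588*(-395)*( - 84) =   -  19509840= -2^4*3^2*5^1*7^3*79^1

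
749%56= 21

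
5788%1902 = 82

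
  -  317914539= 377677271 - 695591810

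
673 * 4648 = 3128104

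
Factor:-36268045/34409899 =-5^1*11^1*659419^1*34409899^( - 1 )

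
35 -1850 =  - 1815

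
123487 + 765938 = 889425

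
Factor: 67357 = 193^1*349^1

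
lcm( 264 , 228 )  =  5016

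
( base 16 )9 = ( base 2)1001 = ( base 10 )9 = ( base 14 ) 9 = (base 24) 9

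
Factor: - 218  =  - 2^1*109^1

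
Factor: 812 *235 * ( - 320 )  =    -  61062400 = - 2^8*5^2 *7^1*29^1*47^1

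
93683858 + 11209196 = 104893054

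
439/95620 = 439/95620 = 0.00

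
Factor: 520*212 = 110240 = 2^5 * 5^1 * 13^1*53^1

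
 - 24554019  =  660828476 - 685382495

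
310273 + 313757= 624030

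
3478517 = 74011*47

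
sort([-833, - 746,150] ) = [ - 833,  -  746,150]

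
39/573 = 13/191 = 0.07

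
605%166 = 107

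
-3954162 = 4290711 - 8244873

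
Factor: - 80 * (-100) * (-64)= -2^12 *5^3 = - 512000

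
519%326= 193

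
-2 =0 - 2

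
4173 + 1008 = 5181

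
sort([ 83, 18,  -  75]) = [ - 75,18,83 ]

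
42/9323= 42/9323 = 0.00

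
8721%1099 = 1028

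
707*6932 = 4900924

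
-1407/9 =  - 469/3  =  - 156.33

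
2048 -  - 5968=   8016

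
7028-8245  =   - 1217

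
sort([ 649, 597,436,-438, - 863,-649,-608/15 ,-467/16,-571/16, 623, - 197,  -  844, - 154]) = [- 863, - 844, - 649,-438,-197, - 154 ,-608/15, - 571/16,-467/16,436, 597,623,649] 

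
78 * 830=64740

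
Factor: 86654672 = 2^4*13^1 * 31^1*89^1 * 151^1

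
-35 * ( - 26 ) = 910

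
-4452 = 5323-9775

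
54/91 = 54/91 = 0.59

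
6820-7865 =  - 1045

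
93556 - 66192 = 27364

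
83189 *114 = 9483546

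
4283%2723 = 1560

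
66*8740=576840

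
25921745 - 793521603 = -767599858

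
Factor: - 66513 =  - 3^1 *22171^1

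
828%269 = 21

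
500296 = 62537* 8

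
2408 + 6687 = 9095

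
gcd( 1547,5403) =1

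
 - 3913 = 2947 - 6860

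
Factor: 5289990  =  2^1* 3^1*5^1*176333^1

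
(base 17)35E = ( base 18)2HC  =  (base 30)126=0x3C6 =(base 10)966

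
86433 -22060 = 64373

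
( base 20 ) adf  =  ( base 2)1000010110011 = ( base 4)1002303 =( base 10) 4275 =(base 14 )17B5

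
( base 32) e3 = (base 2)111000011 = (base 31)eh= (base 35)cv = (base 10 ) 451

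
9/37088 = 9/37088 = 0.00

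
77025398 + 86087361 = 163112759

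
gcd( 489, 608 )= 1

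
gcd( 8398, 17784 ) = 494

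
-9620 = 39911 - 49531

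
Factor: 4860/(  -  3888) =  - 5/4= - 2^ ( - 2 )  *5^1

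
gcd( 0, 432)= 432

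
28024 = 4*7006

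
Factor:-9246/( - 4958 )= 69/37 = 3^1 * 23^1 * 37^(-1)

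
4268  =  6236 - 1968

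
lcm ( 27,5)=135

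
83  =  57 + 26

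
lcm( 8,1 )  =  8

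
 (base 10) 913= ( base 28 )14h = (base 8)1621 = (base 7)2443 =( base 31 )TE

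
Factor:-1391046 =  - 2^1*3^1*231841^1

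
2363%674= 341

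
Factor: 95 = 5^1 *19^1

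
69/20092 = 69/20092 = 0.00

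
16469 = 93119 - 76650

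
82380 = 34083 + 48297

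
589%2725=589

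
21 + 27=48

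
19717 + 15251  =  34968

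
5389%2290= 809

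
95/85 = 19/17 =1.12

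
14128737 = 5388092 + 8740645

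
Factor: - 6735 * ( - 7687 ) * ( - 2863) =- 148223078535 = - 3^1*5^1*7^1*409^1*449^1*7687^1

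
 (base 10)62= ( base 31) 20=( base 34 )1S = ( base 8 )76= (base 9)68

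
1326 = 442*3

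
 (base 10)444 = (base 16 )1bc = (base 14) 23A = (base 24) ic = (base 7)1203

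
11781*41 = 483021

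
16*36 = 576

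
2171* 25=54275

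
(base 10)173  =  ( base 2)10101101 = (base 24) 75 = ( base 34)53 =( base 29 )5s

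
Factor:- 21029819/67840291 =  - 103^1*479^(  -  1 )*141629^ (  -  1)*204173^1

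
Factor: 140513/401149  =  7^ ( -1)*17^( - 1 ) *227^1*619^1 *3371^(- 1)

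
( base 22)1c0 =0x2ec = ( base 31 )o4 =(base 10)748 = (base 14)3B6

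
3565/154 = 3565/154 = 23.15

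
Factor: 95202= 2^1*3^3*41^1*43^1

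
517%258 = 1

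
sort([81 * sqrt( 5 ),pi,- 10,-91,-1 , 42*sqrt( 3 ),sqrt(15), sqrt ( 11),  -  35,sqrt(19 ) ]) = [ - 91, - 35,-10,- 1, pi, sqrt( 11 ), sqrt( 15 ), sqrt( 19 ),42*sqrt(3 ), 81*sqrt(5 )] 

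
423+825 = 1248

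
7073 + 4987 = 12060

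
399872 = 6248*64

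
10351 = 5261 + 5090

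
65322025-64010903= 1311122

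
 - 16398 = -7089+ - 9309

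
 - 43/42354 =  -1 + 42311/42354 = -0.00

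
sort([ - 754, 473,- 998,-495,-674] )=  [-998,  -  754, -674,-495,473]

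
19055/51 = 373  +  32/51 = 373.63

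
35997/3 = 11999 = 11999.00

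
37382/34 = 18691/17 = 1099.47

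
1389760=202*6880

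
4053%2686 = 1367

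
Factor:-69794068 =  - 2^2* 19^1*29^1*31667^1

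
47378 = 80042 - 32664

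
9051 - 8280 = 771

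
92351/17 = 5432+7/17 = 5432.41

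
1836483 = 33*55651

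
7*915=6405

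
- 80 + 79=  - 1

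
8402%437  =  99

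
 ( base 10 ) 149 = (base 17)8D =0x95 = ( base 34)4d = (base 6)405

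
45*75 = 3375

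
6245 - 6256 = - 11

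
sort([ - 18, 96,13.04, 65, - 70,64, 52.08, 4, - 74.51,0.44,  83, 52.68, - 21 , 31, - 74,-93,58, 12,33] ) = [ - 93,- 74.51, - 74, - 70, - 21, - 18, 0.44,  4 , 12,13.04,  31, 33, 52.08,52.68,58, 64 , 65,83, 96] 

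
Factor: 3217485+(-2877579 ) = 339906 = 2^1*3^1 *7^1*8093^1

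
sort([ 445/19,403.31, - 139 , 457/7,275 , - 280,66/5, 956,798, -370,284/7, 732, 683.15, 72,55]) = [  -  370 , -280,  -  139, 66/5,445/19, 284/7,55, 457/7,72,275,403.31,  683.15, 732 , 798, 956] 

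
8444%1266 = 848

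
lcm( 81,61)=4941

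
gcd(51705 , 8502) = 3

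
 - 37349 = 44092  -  81441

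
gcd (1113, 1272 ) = 159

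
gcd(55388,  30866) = 122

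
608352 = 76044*8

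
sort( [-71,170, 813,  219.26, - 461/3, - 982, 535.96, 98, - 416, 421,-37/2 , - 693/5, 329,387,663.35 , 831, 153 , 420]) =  [ - 982, - 416, - 461/3,-693/5,- 71,-37/2,98, 153,  170, 219.26,329 , 387 , 420, 421,  535.96, 663.35, 813,  831 ]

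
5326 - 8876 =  - 3550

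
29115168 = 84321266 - 55206098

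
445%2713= 445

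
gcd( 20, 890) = 10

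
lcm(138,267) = 12282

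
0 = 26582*0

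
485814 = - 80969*( - 6)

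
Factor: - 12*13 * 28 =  - 4368 = - 2^4*3^1*7^1*13^1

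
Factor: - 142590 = -2^1*3^1*  5^1 * 7^2*97^1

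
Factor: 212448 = 2^5 * 3^1*2213^1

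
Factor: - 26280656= - 2^4*37^1*103^1*431^1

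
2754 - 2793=-39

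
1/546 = 1/546 = 0.00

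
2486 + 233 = 2719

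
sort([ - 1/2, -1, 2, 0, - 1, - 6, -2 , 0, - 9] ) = [ - 9, - 6,  -  2 , - 1, - 1, - 1/2, 0,0,2]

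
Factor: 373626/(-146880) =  - 407/160 = -  2^(-5)*5^(  -  1)* 11^1*37^1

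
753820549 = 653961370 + 99859179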